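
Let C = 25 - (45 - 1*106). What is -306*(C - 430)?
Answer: 105264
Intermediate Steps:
C = 86 (C = 25 - (45 - 106) = 25 - 1*(-61) = 25 + 61 = 86)
-306*(C - 430) = -306*(86 - 430) = -306*(-344) = 105264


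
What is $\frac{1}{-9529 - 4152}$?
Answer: $- \frac{1}{13681} \approx -7.3094 \cdot 10^{-5}$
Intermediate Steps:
$\frac{1}{-9529 - 4152} = \frac{1}{-13681} = - \frac{1}{13681}$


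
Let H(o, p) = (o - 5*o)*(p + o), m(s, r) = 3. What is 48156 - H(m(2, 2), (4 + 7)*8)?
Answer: 49248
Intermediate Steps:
H(o, p) = -4*o*(o + p) (H(o, p) = (-4*o)*(o + p) = -4*o*(o + p))
48156 - H(m(2, 2), (4 + 7)*8) = 48156 - (-4)*3*(3 + (4 + 7)*8) = 48156 - (-4)*3*(3 + 11*8) = 48156 - (-4)*3*(3 + 88) = 48156 - (-4)*3*91 = 48156 - 1*(-1092) = 48156 + 1092 = 49248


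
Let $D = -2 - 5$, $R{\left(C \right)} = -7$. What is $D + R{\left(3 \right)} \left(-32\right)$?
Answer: $217$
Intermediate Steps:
$D = -7$
$D + R{\left(3 \right)} \left(-32\right) = -7 - -224 = -7 + 224 = 217$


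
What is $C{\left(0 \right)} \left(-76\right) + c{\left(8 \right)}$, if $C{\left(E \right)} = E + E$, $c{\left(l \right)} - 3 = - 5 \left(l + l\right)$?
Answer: $-77$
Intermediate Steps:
$c{\left(l \right)} = 3 - 10 l$ ($c{\left(l \right)} = 3 - 5 \left(l + l\right) = 3 - 5 \cdot 2 l = 3 - 10 l$)
$C{\left(E \right)} = 2 E$
$C{\left(0 \right)} \left(-76\right) + c{\left(8 \right)} = 2 \cdot 0 \left(-76\right) + \left(3 - 80\right) = 0 \left(-76\right) + \left(3 - 80\right) = 0 - 77 = -77$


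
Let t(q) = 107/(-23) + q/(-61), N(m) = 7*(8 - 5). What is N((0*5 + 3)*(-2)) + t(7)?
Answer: 22775/1403 ≈ 16.233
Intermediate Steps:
N(m) = 21 (N(m) = 7*3 = 21)
t(q) = -107/23 - q/61 (t(q) = 107*(-1/23) + q*(-1/61) = -107/23 - q/61)
N((0*5 + 3)*(-2)) + t(7) = 21 + (-107/23 - 1/61*7) = 21 + (-107/23 - 7/61) = 21 - 6688/1403 = 22775/1403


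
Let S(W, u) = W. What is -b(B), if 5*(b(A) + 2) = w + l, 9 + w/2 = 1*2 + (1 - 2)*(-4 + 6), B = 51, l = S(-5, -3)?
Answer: 33/5 ≈ 6.6000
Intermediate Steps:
l = -5
w = -18 (w = -18 + 2*(1*2 + (1 - 2)*(-4 + 6)) = -18 + 2*(2 - 1*2) = -18 + 2*(2 - 2) = -18 + 2*0 = -18 + 0 = -18)
b(A) = -33/5 (b(A) = -2 + (-18 - 5)/5 = -2 + (⅕)*(-23) = -2 - 23/5 = -33/5)
-b(B) = -1*(-33/5) = 33/5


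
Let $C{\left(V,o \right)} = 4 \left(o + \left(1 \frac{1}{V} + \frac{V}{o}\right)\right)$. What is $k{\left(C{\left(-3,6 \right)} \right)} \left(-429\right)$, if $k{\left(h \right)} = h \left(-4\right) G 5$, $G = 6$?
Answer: $1063920$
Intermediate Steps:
$C{\left(V,o \right)} = 4 o + \frac{4}{V} + \frac{4 V}{o}$ ($C{\left(V,o \right)} = 4 \left(o + \left(\frac{1}{V} + \frac{V}{o}\right)\right) = 4 \left(o + \frac{1}{V} + \frac{V}{o}\right) = 4 o + \frac{4}{V} + \frac{4 V}{o}$)
$k{\left(h \right)} = - 120 h$ ($k{\left(h \right)} = h \left(-4\right) 6 \cdot 5 = - 4 h 6 \cdot 5 = - 24 h 5 = - 120 h$)
$k{\left(C{\left(-3,6 \right)} \right)} \left(-429\right) = - 120 \left(4 \cdot 6 + \frac{4}{-3} + 4 \left(-3\right) \frac{1}{6}\right) \left(-429\right) = - 120 \left(24 + 4 \left(- \frac{1}{3}\right) + 4 \left(-3\right) \frac{1}{6}\right) \left(-429\right) = - 120 \left(24 - \frac{4}{3} - 2\right) \left(-429\right) = \left(-120\right) \frac{62}{3} \left(-429\right) = \left(-2480\right) \left(-429\right) = 1063920$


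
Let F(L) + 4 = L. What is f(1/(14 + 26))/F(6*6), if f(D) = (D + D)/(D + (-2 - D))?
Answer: -1/1280 ≈ -0.00078125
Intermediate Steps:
F(L) = -4 + L
f(D) = -D (f(D) = (2*D)/(-2) = (2*D)*(-½) = -D)
f(1/(14 + 26))/F(6*6) = (-1/(14 + 26))/(-4 + 6*6) = (-1/40)/(-4 + 36) = -1*1/40/32 = -1/40*1/32 = -1/1280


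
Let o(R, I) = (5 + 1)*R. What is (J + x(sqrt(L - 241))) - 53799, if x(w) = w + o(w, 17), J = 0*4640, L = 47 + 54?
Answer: -53799 + 14*I*sqrt(35) ≈ -53799.0 + 82.825*I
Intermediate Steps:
L = 101
J = 0
o(R, I) = 6*R
x(w) = 7*w (x(w) = w + 6*w = 7*w)
(J + x(sqrt(L - 241))) - 53799 = (0 + 7*sqrt(101 - 241)) - 53799 = (0 + 7*sqrt(-140)) - 53799 = (0 + 7*(2*I*sqrt(35))) - 53799 = (0 + 14*I*sqrt(35)) - 53799 = 14*I*sqrt(35) - 53799 = -53799 + 14*I*sqrt(35)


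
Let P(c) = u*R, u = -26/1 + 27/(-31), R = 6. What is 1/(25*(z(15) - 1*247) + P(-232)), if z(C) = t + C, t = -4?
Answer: -31/187898 ≈ -0.00016498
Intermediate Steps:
u = -833/31 (u = -26*1 + 27*(-1/31) = -26 - 27/31 = -833/31 ≈ -26.871)
P(c) = -4998/31 (P(c) = -833/31*6 = -4998/31)
z(C) = -4 + C
1/(25*(z(15) - 1*247) + P(-232)) = 1/(25*((-4 + 15) - 1*247) - 4998/31) = 1/(25*(11 - 247) - 4998/31) = 1/(25*(-236) - 4998/31) = 1/(-5900 - 4998/31) = 1/(-187898/31) = -31/187898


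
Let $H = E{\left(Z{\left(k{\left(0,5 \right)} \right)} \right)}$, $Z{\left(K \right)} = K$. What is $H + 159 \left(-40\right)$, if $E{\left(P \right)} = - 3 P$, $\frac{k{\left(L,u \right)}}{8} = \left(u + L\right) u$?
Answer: $-6960$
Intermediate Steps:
$k{\left(L,u \right)} = 8 u \left(L + u\right)$ ($k{\left(L,u \right)} = 8 \left(u + L\right) u = 8 \left(L + u\right) u = 8 u \left(L + u\right)$)
$H = -600$ ($H = - 3 \cdot 8 \cdot 5 \left(0 + 5\right) = - 3 \cdot 8 \cdot 5 \cdot 5 = \left(-3\right) 200 = -600$)
$H + 159 \left(-40\right) = -600 + 159 \left(-40\right) = -600 - 6360 = -6960$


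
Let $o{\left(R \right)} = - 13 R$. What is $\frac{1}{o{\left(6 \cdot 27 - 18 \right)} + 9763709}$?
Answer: $\frac{1}{9761837} \approx 1.0244 \cdot 10^{-7}$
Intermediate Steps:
$\frac{1}{o{\left(6 \cdot 27 - 18 \right)} + 9763709} = \frac{1}{- 13 \left(6 \cdot 27 - 18\right) + 9763709} = \frac{1}{- 13 \left(162 - 18\right) + 9763709} = \frac{1}{\left(-13\right) 144 + 9763709} = \frac{1}{-1872 + 9763709} = \frac{1}{9761837}$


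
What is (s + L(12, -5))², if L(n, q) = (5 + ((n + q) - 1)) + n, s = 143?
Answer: 27556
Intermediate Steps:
L(n, q) = 4 + q + 2*n (L(n, q) = (5 + (-1 + n + q)) + n = (4 + n + q) + n = 4 + q + 2*n)
(s + L(12, -5))² = (143 + (4 - 5 + 2*12))² = (143 + (4 - 5 + 24))² = (143 + 23)² = 166² = 27556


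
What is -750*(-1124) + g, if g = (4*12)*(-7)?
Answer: 842664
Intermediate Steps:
g = -336 (g = 48*(-7) = -336)
-750*(-1124) + g = -750*(-1124) - 336 = 843000 - 336 = 842664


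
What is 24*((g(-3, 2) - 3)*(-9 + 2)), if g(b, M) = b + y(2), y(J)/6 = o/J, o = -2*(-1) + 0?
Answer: 0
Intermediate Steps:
o = 2 (o = 2 + 0 = 2)
y(J) = 12/J (y(J) = 6*(2/J) = 12/J)
g(b, M) = 6 + b (g(b, M) = b + 12/2 = b + 12*(½) = b + 6 = 6 + b)
24*((g(-3, 2) - 3)*(-9 + 2)) = 24*(((6 - 3) - 3)*(-9 + 2)) = 24*((3 - 3)*(-7)) = 24*(0*(-7)) = 24*0 = 0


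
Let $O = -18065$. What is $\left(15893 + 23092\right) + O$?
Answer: $20920$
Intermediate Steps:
$\left(15893 + 23092\right) + O = \left(15893 + 23092\right) - 18065 = 38985 - 18065 = 20920$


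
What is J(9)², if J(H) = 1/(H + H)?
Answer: 1/324 ≈ 0.0030864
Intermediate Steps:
J(H) = 1/(2*H)
J(9)² = ((½)/9)² = ((½)*(⅑))² = (1/18)² = 1/324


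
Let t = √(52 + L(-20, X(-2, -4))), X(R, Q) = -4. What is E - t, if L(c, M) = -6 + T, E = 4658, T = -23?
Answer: 4658 - √23 ≈ 4653.2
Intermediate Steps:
L(c, M) = -29 (L(c, M) = -6 - 23 = -29)
t = √23 (t = √(52 - 29) = √23 ≈ 4.7958)
E - t = 4658 - √23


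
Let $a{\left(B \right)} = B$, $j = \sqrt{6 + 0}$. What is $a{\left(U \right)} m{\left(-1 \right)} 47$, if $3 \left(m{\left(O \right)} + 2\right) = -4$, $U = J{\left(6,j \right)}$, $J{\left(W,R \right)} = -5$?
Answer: $\frac{2350}{3} \approx 783.33$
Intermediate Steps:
$j = \sqrt{6} \approx 2.4495$
$U = -5$
$m{\left(O \right)} = - \frac{10}{3}$ ($m{\left(O \right)} = -2 + \frac{1}{3} \left(-4\right) = -2 - \frac{4}{3} = - \frac{10}{3}$)
$a{\left(U \right)} m{\left(-1 \right)} 47 = \left(-5\right) \left(- \frac{10}{3}\right) 47 = \frac{50}{3} \cdot 47 = \frac{2350}{3}$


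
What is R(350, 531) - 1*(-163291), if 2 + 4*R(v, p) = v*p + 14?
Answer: 419513/2 ≈ 2.0976e+5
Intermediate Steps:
R(v, p) = 3 + p*v/4 (R(v, p) = -½ + (v*p + 14)/4 = -½ + (p*v + 14)/4 = -½ + (14 + p*v)/4 = -½ + (7/2 + p*v/4) = 3 + p*v/4)
R(350, 531) - 1*(-163291) = (3 + (¼)*531*350) - 1*(-163291) = (3 + 92925/2) + 163291 = 92931/2 + 163291 = 419513/2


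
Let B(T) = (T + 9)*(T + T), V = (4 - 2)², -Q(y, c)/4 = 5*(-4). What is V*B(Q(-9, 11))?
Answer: 56960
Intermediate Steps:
Q(y, c) = 80 (Q(y, c) = -20*(-4) = -4*(-20) = 80)
V = 4 (V = 2² = 4)
B(T) = 2*T*(9 + T) (B(T) = (9 + T)*(2*T) = 2*T*(9 + T))
V*B(Q(-9, 11)) = 4*(2*80*(9 + 80)) = 4*(2*80*89) = 4*14240 = 56960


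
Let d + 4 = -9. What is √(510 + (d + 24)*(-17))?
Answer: √323 ≈ 17.972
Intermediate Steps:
d = -13 (d = -4 - 9 = -13)
√(510 + (d + 24)*(-17)) = √(510 + (-13 + 24)*(-17)) = √(510 + 11*(-17)) = √(510 - 187) = √323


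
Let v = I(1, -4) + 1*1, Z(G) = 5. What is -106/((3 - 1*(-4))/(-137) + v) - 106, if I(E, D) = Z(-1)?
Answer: -100912/815 ≈ -123.82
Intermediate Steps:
I(E, D) = 5
v = 6 (v = 5 + 1*1 = 5 + 1 = 6)
-106/((3 - 1*(-4))/(-137) + v) - 106 = -106/((3 - 1*(-4))/(-137) + 6) - 106 = -106/((3 + 4)*(-1/137) + 6) - 106 = -106/(7*(-1/137) + 6) - 106 = -106/(-7/137 + 6) - 106 = -106/(815/137) - 106 = (137/815)*(-106) - 106 = -14522/815 - 106 = -100912/815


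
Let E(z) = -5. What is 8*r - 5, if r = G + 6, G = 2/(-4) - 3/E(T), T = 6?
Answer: 219/5 ≈ 43.800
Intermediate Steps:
G = ⅒ (G = 2/(-4) - 3/(-5) = 2*(-¼) - 3*(-⅕) = -½ + ⅗ = ⅒ ≈ 0.10000)
r = 61/10 (r = ⅒ + 6 = 61/10 ≈ 6.1000)
8*r - 5 = 8*(61/10) - 5 = 244/5 - 5 = 219/5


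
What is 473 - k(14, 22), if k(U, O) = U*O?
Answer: 165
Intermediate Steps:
k(U, O) = O*U
473 - k(14, 22) = 473 - 22*14 = 473 - 1*308 = 473 - 308 = 165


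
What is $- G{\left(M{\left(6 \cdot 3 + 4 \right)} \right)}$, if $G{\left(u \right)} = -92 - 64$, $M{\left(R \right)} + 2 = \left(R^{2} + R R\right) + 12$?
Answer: $156$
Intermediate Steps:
$M{\left(R \right)} = 10 + 2 R^{2}$ ($M{\left(R \right)} = -2 + \left(\left(R^{2} + R R\right) + 12\right) = -2 + \left(\left(R^{2} + R^{2}\right) + 12\right) = -2 + \left(2 R^{2} + 12\right) = -2 + \left(12 + 2 R^{2}\right) = 10 + 2 R^{2}$)
$G{\left(u \right)} = -156$
$- G{\left(M{\left(6 \cdot 3 + 4 \right)} \right)} = \left(-1\right) \left(-156\right) = 156$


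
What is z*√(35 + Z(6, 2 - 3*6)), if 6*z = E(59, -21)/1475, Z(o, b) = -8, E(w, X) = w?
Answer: √3/50 ≈ 0.034641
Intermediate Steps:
z = 1/150 (z = (59/1475)/6 = (59*(1/1475))/6 = (⅙)*(1/25) = 1/150 ≈ 0.0066667)
z*√(35 + Z(6, 2 - 3*6)) = √(35 - 8)/150 = √27/150 = (3*√3)/150 = √3/50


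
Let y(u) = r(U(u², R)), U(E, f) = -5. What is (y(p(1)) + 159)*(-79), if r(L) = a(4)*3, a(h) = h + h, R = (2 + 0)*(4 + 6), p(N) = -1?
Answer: -14457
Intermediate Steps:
R = 20 (R = 2*10 = 20)
a(h) = 2*h
r(L) = 24 (r(L) = (2*4)*3 = 8*3 = 24)
y(u) = 24
(y(p(1)) + 159)*(-79) = (24 + 159)*(-79) = 183*(-79) = -14457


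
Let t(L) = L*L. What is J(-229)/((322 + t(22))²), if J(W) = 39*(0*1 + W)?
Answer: -687/49972 ≈ -0.013748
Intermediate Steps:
t(L) = L²
J(W) = 39*W (J(W) = 39*(0 + W) = 39*W)
J(-229)/((322 + t(22))²) = (39*(-229))/((322 + 22²)²) = -8931/(322 + 484)² = -8931/(806²) = -8931/649636 = -8931*1/649636 = -687/49972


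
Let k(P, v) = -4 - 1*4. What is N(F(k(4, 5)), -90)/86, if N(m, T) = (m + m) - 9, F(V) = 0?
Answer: -9/86 ≈ -0.10465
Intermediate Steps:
k(P, v) = -8 (k(P, v) = -4 - 4 = -8)
N(m, T) = -9 + 2*m (N(m, T) = 2*m - 9 = -9 + 2*m)
N(F(k(4, 5)), -90)/86 = (-9 + 2*0)/86 = (-9 + 0)*(1/86) = -9*1/86 = -9/86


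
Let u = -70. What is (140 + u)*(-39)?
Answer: -2730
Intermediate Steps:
(140 + u)*(-39) = (140 - 70)*(-39) = 70*(-39) = -2730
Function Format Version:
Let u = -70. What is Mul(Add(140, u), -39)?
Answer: -2730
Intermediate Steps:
Mul(Add(140, u), -39) = Mul(Add(140, -70), -39) = Mul(70, -39) = -2730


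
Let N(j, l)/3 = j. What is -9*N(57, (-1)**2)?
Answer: -1539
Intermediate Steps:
N(j, l) = 3*j
-9*N(57, (-1)**2) = -27*57 = -9*171 = -1539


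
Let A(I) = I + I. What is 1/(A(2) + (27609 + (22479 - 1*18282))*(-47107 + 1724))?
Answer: -1/1443451694 ≈ -6.9278e-10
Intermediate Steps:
A(I) = 2*I
1/(A(2) + (27609 + (22479 - 1*18282))*(-47107 + 1724)) = 1/(2*2 + (27609 + (22479 - 1*18282))*(-47107 + 1724)) = 1/(4 + (27609 + (22479 - 18282))*(-45383)) = 1/(4 + (27609 + 4197)*(-45383)) = 1/(4 + 31806*(-45383)) = 1/(4 - 1443451698) = 1/(-1443451694) = -1/1443451694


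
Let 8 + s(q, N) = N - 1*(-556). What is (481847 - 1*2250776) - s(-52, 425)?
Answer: -1769902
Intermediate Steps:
s(q, N) = 548 + N (s(q, N) = -8 + (N - 1*(-556)) = -8 + (N + 556) = -8 + (556 + N) = 548 + N)
(481847 - 1*2250776) - s(-52, 425) = (481847 - 1*2250776) - (548 + 425) = (481847 - 2250776) - 1*973 = -1768929 - 973 = -1769902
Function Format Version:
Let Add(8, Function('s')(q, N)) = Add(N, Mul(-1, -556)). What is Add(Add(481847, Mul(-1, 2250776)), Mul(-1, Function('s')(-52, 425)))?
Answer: -1769902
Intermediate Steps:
Function('s')(q, N) = Add(548, N) (Function('s')(q, N) = Add(-8, Add(N, Mul(-1, -556))) = Add(-8, Add(N, 556)) = Add(-8, Add(556, N)) = Add(548, N))
Add(Add(481847, Mul(-1, 2250776)), Mul(-1, Function('s')(-52, 425))) = Add(Add(481847, Mul(-1, 2250776)), Mul(-1, Add(548, 425))) = Add(Add(481847, -2250776), Mul(-1, 973)) = Add(-1768929, -973) = -1769902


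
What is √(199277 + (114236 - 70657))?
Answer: 6*√6746 ≈ 492.80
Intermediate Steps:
√(199277 + (114236 - 70657)) = √(199277 + 43579) = √242856 = 6*√6746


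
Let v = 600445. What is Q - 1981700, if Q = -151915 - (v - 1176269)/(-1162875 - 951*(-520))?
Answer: -83883107597/39315 ≈ -2.1336e+6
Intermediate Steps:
Q = -5972572097/39315 (Q = -151915 - (600445 - 1176269)/(-1162875 - 951*(-520)) = -151915 - (-575824)/(-1162875 + 494520) = -151915 - (-575824)/(-668355) = -151915 - (-575824)*(-1)/668355 = -151915 - 1*33872/39315 = -151915 - 33872/39315 = -5972572097/39315 ≈ -1.5192e+5)
Q - 1981700 = -5972572097/39315 - 1981700 = -83883107597/39315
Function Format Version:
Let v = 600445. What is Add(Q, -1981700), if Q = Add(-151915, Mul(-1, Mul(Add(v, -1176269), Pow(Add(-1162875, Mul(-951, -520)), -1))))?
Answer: Rational(-83883107597, 39315) ≈ -2.1336e+6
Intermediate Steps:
Q = Rational(-5972572097, 39315) (Q = Add(-151915, Mul(-1, Mul(Add(600445, -1176269), Pow(Add(-1162875, Mul(-951, -520)), -1)))) = Add(-151915, Mul(-1, Mul(-575824, Pow(Add(-1162875, 494520), -1)))) = Add(-151915, Mul(-1, Mul(-575824, Pow(-668355, -1)))) = Add(-151915, Mul(-1, Mul(-575824, Rational(-1, 668355)))) = Add(-151915, Mul(-1, Rational(33872, 39315))) = Add(-151915, Rational(-33872, 39315)) = Rational(-5972572097, 39315) ≈ -1.5192e+5)
Add(Q, -1981700) = Add(Rational(-5972572097, 39315), -1981700) = Rational(-83883107597, 39315)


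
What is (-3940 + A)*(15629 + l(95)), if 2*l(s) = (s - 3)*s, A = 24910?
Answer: 419379030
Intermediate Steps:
l(s) = s*(-3 + s)/2 (l(s) = ((s - 3)*s)/2 = ((-3 + s)*s)/2 = (s*(-3 + s))/2 = s*(-3 + s)/2)
(-3940 + A)*(15629 + l(95)) = (-3940 + 24910)*(15629 + (½)*95*(-3 + 95)) = 20970*(15629 + (½)*95*92) = 20970*(15629 + 4370) = 20970*19999 = 419379030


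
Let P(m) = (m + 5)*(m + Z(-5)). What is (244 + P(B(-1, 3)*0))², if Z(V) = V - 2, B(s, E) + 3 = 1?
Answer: 43681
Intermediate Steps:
B(s, E) = -2 (B(s, E) = -3 + 1 = -2)
Z(V) = -2 + V
P(m) = (-7 + m)*(5 + m) (P(m) = (m + 5)*(m + (-2 - 5)) = (5 + m)*(m - 7) = (5 + m)*(-7 + m) = (-7 + m)*(5 + m))
(244 + P(B(-1, 3)*0))² = (244 + (-35 + (-2*0)² - (-4)*0))² = (244 + (-35 + 0² - 2*0))² = (244 + (-35 + 0 + 0))² = (244 - 35)² = 209² = 43681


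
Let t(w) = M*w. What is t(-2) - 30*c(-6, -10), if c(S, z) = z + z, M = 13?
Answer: 574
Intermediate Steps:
t(w) = 13*w
c(S, z) = 2*z
t(-2) - 30*c(-6, -10) = 13*(-2) - 60*(-10) = -26 - 30*(-20) = -26 + 600 = 574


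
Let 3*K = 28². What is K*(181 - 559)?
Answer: -98784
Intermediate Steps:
K = 784/3 (K = (⅓)*28² = (⅓)*784 = 784/3 ≈ 261.33)
K*(181 - 559) = 784*(181 - 559)/3 = (784/3)*(-378) = -98784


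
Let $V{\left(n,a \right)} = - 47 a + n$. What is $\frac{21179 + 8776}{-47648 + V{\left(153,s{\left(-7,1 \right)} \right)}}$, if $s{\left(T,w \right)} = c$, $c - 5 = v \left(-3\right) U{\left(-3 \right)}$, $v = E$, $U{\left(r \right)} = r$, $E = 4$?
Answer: $- \frac{9985}{16474} \approx -0.60611$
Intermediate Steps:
$v = 4$
$c = 41$ ($c = 5 + 4 \left(-3\right) \left(-3\right) = 5 - -36 = 5 + 36 = 41$)
$s{\left(T,w \right)} = 41$
$V{\left(n,a \right)} = n - 47 a$
$\frac{21179 + 8776}{-47648 + V{\left(153,s{\left(-7,1 \right)} \right)}} = \frac{21179 + 8776}{-47648 + \left(153 - 1927\right)} = \frac{29955}{-47648 + \left(153 - 1927\right)} = \frac{29955}{-47648 - 1774} = \frac{29955}{-49422} = 29955 \left(- \frac{1}{49422}\right) = - \frac{9985}{16474}$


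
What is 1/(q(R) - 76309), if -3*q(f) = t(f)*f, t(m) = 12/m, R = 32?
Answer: -1/76313 ≈ -1.3104e-5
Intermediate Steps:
q(f) = -4 (q(f) = -12/f*f/3 = -1/3*12 = -4)
1/(q(R) - 76309) = 1/(-4 - 76309) = 1/(-76313) = -1/76313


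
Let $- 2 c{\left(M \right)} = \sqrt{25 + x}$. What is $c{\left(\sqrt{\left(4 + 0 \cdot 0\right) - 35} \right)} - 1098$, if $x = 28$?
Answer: $-1098 - \frac{\sqrt{53}}{2} \approx -1101.6$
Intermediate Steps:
$c{\left(M \right)} = - \frac{\sqrt{53}}{2}$ ($c{\left(M \right)} = - \frac{\sqrt{25 + 28}}{2} = - \frac{\sqrt{53}}{2}$)
$c{\left(\sqrt{\left(4 + 0 \cdot 0\right) - 35} \right)} - 1098 = - \frac{\sqrt{53}}{2} - 1098 = -1098 - \frac{\sqrt{53}}{2}$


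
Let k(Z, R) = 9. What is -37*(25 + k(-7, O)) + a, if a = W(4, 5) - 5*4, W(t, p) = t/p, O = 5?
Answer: -6386/5 ≈ -1277.2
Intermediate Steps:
a = -96/5 (a = 4/5 - 5*4 = 4*(⅕) - 20 = ⅘ - 20 = -96/5 ≈ -19.200)
-37*(25 + k(-7, O)) + a = -37*(25 + 9) - 96/5 = -37*34 - 96/5 = -1258 - 96/5 = -6386/5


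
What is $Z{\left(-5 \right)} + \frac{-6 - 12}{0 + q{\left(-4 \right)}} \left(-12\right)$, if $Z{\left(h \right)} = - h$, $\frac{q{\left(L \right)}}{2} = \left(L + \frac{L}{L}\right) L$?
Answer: $14$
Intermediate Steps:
$q{\left(L \right)} = 2 L \left(1 + L\right)$ ($q{\left(L \right)} = 2 \left(L + \frac{L}{L}\right) L = 2 \left(L + 1\right) L = 2 \left(1 + L\right) L = 2 L \left(1 + L\right)$)
$Z{\left(-5 \right)} + \frac{-6 - 12}{0 + q{\left(-4 \right)}} \left(-12\right) = \left(-1\right) \left(-5\right) + \frac{-6 - 12}{0 + 2 \left(-4\right) \left(1 - 4\right)} \left(-12\right) = 5 + - \frac{18}{0 + 2 \left(-4\right) \left(-3\right)} \left(-12\right) = 5 + - \frac{18}{0 + 24} \left(-12\right) = 5 + - \frac{18}{24} \left(-12\right) = 5 + \left(-18\right) \frac{1}{24} \left(-12\right) = 5 - -9 = 5 + 9 = 14$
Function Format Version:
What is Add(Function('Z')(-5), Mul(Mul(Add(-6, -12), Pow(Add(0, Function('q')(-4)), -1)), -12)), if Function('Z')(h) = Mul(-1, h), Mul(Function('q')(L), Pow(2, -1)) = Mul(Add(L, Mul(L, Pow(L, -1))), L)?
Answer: 14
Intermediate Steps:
Function('q')(L) = Mul(2, L, Add(1, L)) (Function('q')(L) = Mul(2, Mul(Add(L, Mul(L, Pow(L, -1))), L)) = Mul(2, Mul(Add(L, 1), L)) = Mul(2, Mul(Add(1, L), L)) = Mul(2, Mul(L, Add(1, L))) = Mul(2, L, Add(1, L)))
Add(Function('Z')(-5), Mul(Mul(Add(-6, -12), Pow(Add(0, Function('q')(-4)), -1)), -12)) = Add(Mul(-1, -5), Mul(Mul(Add(-6, -12), Pow(Add(0, Mul(2, -4, Add(1, -4))), -1)), -12)) = Add(5, Mul(Mul(-18, Pow(Add(0, Mul(2, -4, -3)), -1)), -12)) = Add(5, Mul(Mul(-18, Pow(Add(0, 24), -1)), -12)) = Add(5, Mul(Mul(-18, Pow(24, -1)), -12)) = Add(5, Mul(Mul(-18, Rational(1, 24)), -12)) = Add(5, Mul(Rational(-3, 4), -12)) = Add(5, 9) = 14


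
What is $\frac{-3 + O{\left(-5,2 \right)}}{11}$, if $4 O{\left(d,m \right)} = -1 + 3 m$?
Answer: $- \frac{7}{44} \approx -0.15909$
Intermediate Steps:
$O{\left(d,m \right)} = - \frac{1}{4} + \frac{3 m}{4}$ ($O{\left(d,m \right)} = \frac{-1 + 3 m}{4} = - \frac{1}{4} + \frac{3 m}{4}$)
$\frac{-3 + O{\left(-5,2 \right)}}{11} = \frac{-3 + \left(- \frac{1}{4} + \frac{3}{4} \cdot 2\right)}{11} = \left(-3 + \left(- \frac{1}{4} + \frac{3}{2}\right)\right) \frac{1}{11} = \left(-3 + \frac{5}{4}\right) \frac{1}{11} = \left(- \frac{7}{4}\right) \frac{1}{11} = - \frac{7}{44}$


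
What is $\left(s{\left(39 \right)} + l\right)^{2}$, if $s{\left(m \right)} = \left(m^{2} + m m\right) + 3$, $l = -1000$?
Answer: $4182025$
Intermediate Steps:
$s{\left(m \right)} = 3 + 2 m^{2}$ ($s{\left(m \right)} = \left(m^{2} + m^{2}\right) + 3 = 2 m^{2} + 3 = 3 + 2 m^{2}$)
$\left(s{\left(39 \right)} + l\right)^{2} = \left(\left(3 + 2 \cdot 39^{2}\right) - 1000\right)^{2} = \left(\left(3 + 2 \cdot 1521\right) - 1000\right)^{2} = \left(\left(3 + 3042\right) - 1000\right)^{2} = \left(3045 - 1000\right)^{2} = 2045^{2} = 4182025$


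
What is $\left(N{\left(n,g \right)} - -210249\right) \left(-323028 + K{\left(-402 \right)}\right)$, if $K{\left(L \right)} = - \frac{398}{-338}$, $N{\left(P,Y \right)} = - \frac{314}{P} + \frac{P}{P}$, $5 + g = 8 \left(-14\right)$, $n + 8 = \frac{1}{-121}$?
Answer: $- \frac{11124129999744052}{163761} \approx -6.7929 \cdot 10^{10}$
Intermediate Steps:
$n = - \frac{969}{121}$ ($n = -8 + \frac{1}{-121} = -8 - \frac{1}{121} = - \frac{969}{121} \approx -8.0083$)
$g = -117$ ($g = -5 + 8 \left(-14\right) = -5 - 112 = -117$)
$N{\left(P,Y \right)} = 1 - \frac{314}{P}$ ($N{\left(P,Y \right)} = - \frac{314}{P} + 1 = 1 - \frac{314}{P}$)
$K{\left(L \right)} = \frac{199}{169}$ ($K{\left(L \right)} = \left(-398\right) \left(- \frac{1}{338}\right) = \frac{199}{169}$)
$\left(N{\left(n,g \right)} - -210249\right) \left(-323028 + K{\left(-402 \right)}\right) = \left(\frac{-314 - \frac{969}{121}}{- \frac{969}{121}} - -210249\right) \left(-323028 + \frac{199}{169}\right) = \left(\left(- \frac{121}{969}\right) \left(- \frac{38963}{121}\right) + \left(-14011 + 224260\right)\right) \left(- \frac{54591533}{169}\right) = \left(\frac{38963}{969} + 210249\right) \left(- \frac{54591533}{169}\right) = \frac{203770244}{969} \left(- \frac{54591533}{169}\right) = - \frac{11124129999744052}{163761}$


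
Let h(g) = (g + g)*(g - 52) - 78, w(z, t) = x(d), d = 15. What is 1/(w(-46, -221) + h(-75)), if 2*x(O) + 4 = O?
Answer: 2/37955 ≈ 5.2694e-5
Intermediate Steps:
x(O) = -2 + O/2
w(z, t) = 11/2 (w(z, t) = -2 + (1/2)*15 = -2 + 15/2 = 11/2)
h(g) = -78 + 2*g*(-52 + g) (h(g) = (2*g)*(-52 + g) - 78 = 2*g*(-52 + g) - 78 = -78 + 2*g*(-52 + g))
1/(w(-46, -221) + h(-75)) = 1/(11/2 + (-78 - 104*(-75) + 2*(-75)**2)) = 1/(11/2 + (-78 + 7800 + 2*5625)) = 1/(11/2 + (-78 + 7800 + 11250)) = 1/(11/2 + 18972) = 1/(37955/2) = 2/37955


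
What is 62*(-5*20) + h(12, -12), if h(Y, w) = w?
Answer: -6212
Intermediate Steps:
62*(-5*20) + h(12, -12) = 62*(-5*20) - 12 = 62*(-100) - 12 = -6200 - 12 = -6212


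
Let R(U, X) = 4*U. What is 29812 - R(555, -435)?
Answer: 27592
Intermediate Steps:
29812 - R(555, -435) = 29812 - 4*555 = 29812 - 1*2220 = 29812 - 2220 = 27592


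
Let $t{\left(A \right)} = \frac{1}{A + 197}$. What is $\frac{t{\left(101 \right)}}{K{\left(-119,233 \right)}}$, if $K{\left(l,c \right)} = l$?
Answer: $- \frac{1}{35462} \approx -2.8199 \cdot 10^{-5}$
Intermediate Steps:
$t{\left(A \right)} = \frac{1}{197 + A}$
$\frac{t{\left(101 \right)}}{K{\left(-119,233 \right)}} = \frac{1}{\left(197 + 101\right) \left(-119\right)} = \frac{1}{298} \left(- \frac{1}{119}\right) = - \frac{1}{35462}$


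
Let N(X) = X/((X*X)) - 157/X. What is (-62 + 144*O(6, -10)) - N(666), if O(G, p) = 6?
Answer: 89048/111 ≈ 802.23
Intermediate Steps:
N(X) = -156/X (N(X) = X/(X²) - 157/X = X/X² - 157/X = 1/X - 157/X = -156/X)
(-62 + 144*O(6, -10)) - N(666) = (-62 + 144*6) - (-156)/666 = (-62 + 864) - (-156)/666 = 802 - 1*(-26/111) = 802 + 26/111 = 89048/111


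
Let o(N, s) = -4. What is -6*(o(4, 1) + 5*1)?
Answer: -6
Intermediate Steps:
-6*(o(4, 1) + 5*1) = -6*(-4 + 5*1) = -6*(-4 + 5) = -6*1 = -6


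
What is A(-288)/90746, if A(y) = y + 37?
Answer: -251/90746 ≈ -0.0027660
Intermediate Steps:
A(y) = 37 + y
A(-288)/90746 = (37 - 288)/90746 = -251*1/90746 = -251/90746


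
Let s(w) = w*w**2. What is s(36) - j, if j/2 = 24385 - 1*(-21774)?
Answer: -45662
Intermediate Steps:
s(w) = w**3
j = 92318 (j = 2*(24385 - 1*(-21774)) = 2*(24385 + 21774) = 2*46159 = 92318)
s(36) - j = 36**3 - 1*92318 = 46656 - 92318 = -45662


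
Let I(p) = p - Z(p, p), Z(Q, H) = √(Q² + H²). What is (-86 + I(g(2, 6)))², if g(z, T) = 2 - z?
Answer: 7396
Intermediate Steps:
Z(Q, H) = √(H² + Q²)
I(p) = p - √2*√(p²) (I(p) = p - √(p² + p²) = p - √(2*p²) = p - √2*√(p²))
(-86 + I(g(2, 6)))² = (-86 + ((2 - 1*2) - √2*√((2 - 1*2)²)))² = (-86 + ((2 - 2) - √2*√((2 - 2)²)))² = (-86 + (0 - √2*√(0²)))² = (-86 + (0 - √2*√0))² = (-86 + (0 - 1*√2*0))² = (-86 + (0 + 0))² = (-86 + 0)² = (-86)² = 7396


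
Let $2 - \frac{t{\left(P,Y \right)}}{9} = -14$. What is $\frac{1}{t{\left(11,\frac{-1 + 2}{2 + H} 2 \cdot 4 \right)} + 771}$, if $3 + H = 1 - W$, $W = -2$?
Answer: $\frac{1}{915} \approx 0.0010929$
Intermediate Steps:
$H = 0$ ($H = -3 + \left(1 - -2\right) = -3 + \left(1 + 2\right) = -3 + 3 = 0$)
$t{\left(P,Y \right)} = 144$ ($t{\left(P,Y \right)} = 18 - -126 = 18 + 126 = 144$)
$\frac{1}{t{\left(11,\frac{-1 + 2}{2 + H} 2 \cdot 4 \right)} + 771} = \frac{1}{144 + 771} = \frac{1}{915}$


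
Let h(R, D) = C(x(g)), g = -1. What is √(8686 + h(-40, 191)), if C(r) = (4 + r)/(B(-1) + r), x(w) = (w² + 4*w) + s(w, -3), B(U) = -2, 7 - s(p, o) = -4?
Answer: 4*√543 ≈ 93.209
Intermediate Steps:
s(p, o) = 11 (s(p, o) = 7 - 1*(-4) = 7 + 4 = 11)
x(w) = 11 + w² + 4*w (x(w) = (w² + 4*w) + 11 = 11 + w² + 4*w)
C(r) = (4 + r)/(-2 + r)
h(R, D) = 2 (h(R, D) = (4 + (11 + (-1)² + 4*(-1)))/(-2 + (11 + (-1)² + 4*(-1))) = (4 + (11 + 1 - 4))/(-2 + (11 + 1 - 4)) = (4 + 8)/(-2 + 8) = 12/6 = (⅙)*12 = 2)
√(8686 + h(-40, 191)) = √(8686 + 2) = √8688 = 4*√543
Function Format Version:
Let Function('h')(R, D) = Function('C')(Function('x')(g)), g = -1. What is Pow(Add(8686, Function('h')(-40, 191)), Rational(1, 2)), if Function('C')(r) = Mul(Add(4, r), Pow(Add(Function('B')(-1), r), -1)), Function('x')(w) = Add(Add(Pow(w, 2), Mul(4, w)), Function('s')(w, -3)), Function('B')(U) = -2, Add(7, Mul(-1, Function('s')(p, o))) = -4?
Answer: Mul(4, Pow(543, Rational(1, 2))) ≈ 93.209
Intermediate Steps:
Function('s')(p, o) = 11 (Function('s')(p, o) = Add(7, Mul(-1, -4)) = Add(7, 4) = 11)
Function('x')(w) = Add(11, Pow(w, 2), Mul(4, w)) (Function('x')(w) = Add(Add(Pow(w, 2), Mul(4, w)), 11) = Add(11, Pow(w, 2), Mul(4, w)))
Function('C')(r) = Mul(Pow(Add(-2, r), -1), Add(4, r)) (Function('C')(r) = Mul(Add(4, r), Pow(Add(-2, r), -1)) = Mul(Pow(Add(-2, r), -1), Add(4, r)))
Function('h')(R, D) = 2 (Function('h')(R, D) = Mul(Pow(Add(-2, Add(11, Pow(-1, 2), Mul(4, -1))), -1), Add(4, Add(11, Pow(-1, 2), Mul(4, -1)))) = Mul(Pow(Add(-2, Add(11, 1, -4)), -1), Add(4, Add(11, 1, -4))) = Mul(Pow(Add(-2, 8), -1), Add(4, 8)) = Mul(Pow(6, -1), 12) = Mul(Rational(1, 6), 12) = 2)
Pow(Add(8686, Function('h')(-40, 191)), Rational(1, 2)) = Pow(Add(8686, 2), Rational(1, 2)) = Pow(8688, Rational(1, 2)) = Mul(4, Pow(543, Rational(1, 2)))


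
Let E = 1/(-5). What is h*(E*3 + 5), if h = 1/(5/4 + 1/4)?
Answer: 44/15 ≈ 2.9333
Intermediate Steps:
E = -⅕ ≈ -0.20000
h = ⅔ (h = 1/(5*(¼) + 1*(¼)) = 1/(5/4 + ¼) = 1/(3/2) = ⅔ ≈ 0.66667)
h*(E*3 + 5) = 2*(-⅕*3 + 5)/3 = 2*(-⅗ + 5)/3 = (⅔)*(22/5) = 44/15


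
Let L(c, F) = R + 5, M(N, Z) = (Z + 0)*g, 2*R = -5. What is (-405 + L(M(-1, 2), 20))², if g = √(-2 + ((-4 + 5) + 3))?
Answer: 648025/4 ≈ 1.6201e+5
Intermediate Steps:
R = -5/2 (R = (½)*(-5) = -5/2 ≈ -2.5000)
g = √2 (g = √(-2 + (1 + 3)) = √(-2 + 4) = √2 ≈ 1.4142)
M(N, Z) = Z*√2 (M(N, Z) = (Z + 0)*√2 = Z*√2)
L(c, F) = 5/2 (L(c, F) = -5/2 + 5 = 5/2)
(-405 + L(M(-1, 2), 20))² = (-405 + 5/2)² = (-805/2)² = 648025/4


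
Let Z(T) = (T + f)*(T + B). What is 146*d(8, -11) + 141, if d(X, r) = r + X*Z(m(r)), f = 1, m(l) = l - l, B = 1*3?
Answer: 2039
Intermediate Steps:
B = 3
m(l) = 0
Z(T) = (1 + T)*(3 + T) (Z(T) = (T + 1)*(T + 3) = (1 + T)*(3 + T))
d(X, r) = r + 3*X (d(X, r) = r + X*(3 + 0**2 + 4*0) = r + X*(3 + 0 + 0) = r + X*3 = r + 3*X)
146*d(8, -11) + 141 = 146*(-11 + 3*8) + 141 = 146*(-11 + 24) + 141 = 146*13 + 141 = 1898 + 141 = 2039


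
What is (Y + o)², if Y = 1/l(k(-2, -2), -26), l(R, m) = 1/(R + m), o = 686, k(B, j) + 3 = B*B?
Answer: 436921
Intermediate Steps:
k(B, j) = -3 + B² (k(B, j) = -3 + B*B = -3 + B²)
Y = -25 (Y = 1/(1/((-3 + (-2)²) - 26)) = 1/(1/((-3 + 4) - 26)) = 1/(1/(1 - 26)) = 1/(1/(-25)) = 1/(-1/25) = -25)
(Y + o)² = (-25 + 686)² = 661² = 436921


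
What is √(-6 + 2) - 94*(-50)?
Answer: 4700 + 2*I ≈ 4700.0 + 2.0*I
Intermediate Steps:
√(-6 + 2) - 94*(-50) = √(-4) + 4700 = 2*I + 4700 = 4700 + 2*I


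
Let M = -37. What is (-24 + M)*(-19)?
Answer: 1159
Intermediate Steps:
(-24 + M)*(-19) = (-24 - 37)*(-19) = -61*(-19) = 1159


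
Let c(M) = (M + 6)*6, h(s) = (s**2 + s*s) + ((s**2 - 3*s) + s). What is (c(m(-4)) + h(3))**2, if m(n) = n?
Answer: 1089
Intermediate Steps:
h(s) = -2*s + 3*s**2 (h(s) = (s**2 + s**2) + (s**2 - 2*s) = 2*s**2 + (s**2 - 2*s) = -2*s + 3*s**2)
c(M) = 36 + 6*M (c(M) = (6 + M)*6 = 36 + 6*M)
(c(m(-4)) + h(3))**2 = ((36 + 6*(-4)) + 3*(-2 + 3*3))**2 = ((36 - 24) + 3*(-2 + 9))**2 = (12 + 3*7)**2 = (12 + 21)**2 = 33**2 = 1089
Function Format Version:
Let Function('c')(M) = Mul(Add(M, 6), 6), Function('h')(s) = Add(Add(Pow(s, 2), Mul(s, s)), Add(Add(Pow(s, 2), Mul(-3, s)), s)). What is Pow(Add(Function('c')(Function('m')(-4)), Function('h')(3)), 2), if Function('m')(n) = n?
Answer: 1089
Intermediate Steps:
Function('h')(s) = Add(Mul(-2, s), Mul(3, Pow(s, 2))) (Function('h')(s) = Add(Add(Pow(s, 2), Pow(s, 2)), Add(Pow(s, 2), Mul(-2, s))) = Add(Mul(2, Pow(s, 2)), Add(Pow(s, 2), Mul(-2, s))) = Add(Mul(-2, s), Mul(3, Pow(s, 2))))
Function('c')(M) = Add(36, Mul(6, M)) (Function('c')(M) = Mul(Add(6, M), 6) = Add(36, Mul(6, M)))
Pow(Add(Function('c')(Function('m')(-4)), Function('h')(3)), 2) = Pow(Add(Add(36, Mul(6, -4)), Mul(3, Add(-2, Mul(3, 3)))), 2) = Pow(Add(Add(36, -24), Mul(3, Add(-2, 9))), 2) = Pow(Add(12, Mul(3, 7)), 2) = Pow(Add(12, 21), 2) = Pow(33, 2) = 1089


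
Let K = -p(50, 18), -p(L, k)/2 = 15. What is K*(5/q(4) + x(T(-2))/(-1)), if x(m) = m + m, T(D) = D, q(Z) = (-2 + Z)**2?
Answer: 315/2 ≈ 157.50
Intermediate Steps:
p(L, k) = -30 (p(L, k) = -2*15 = -30)
K = 30 (K = -1*(-30) = 30)
x(m) = 2*m
K*(5/q(4) + x(T(-2))/(-1)) = 30*(5/((-2 + 4)**2) + (2*(-2))/(-1)) = 30*(5/(2**2) - 4*(-1)) = 30*(5/4 + 4) = 30*(21/4) = 315/2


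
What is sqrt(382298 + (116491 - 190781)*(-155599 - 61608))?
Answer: 6*sqrt(448241398) ≈ 1.2703e+5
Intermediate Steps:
sqrt(382298 + (116491 - 190781)*(-155599 - 61608)) = sqrt(382298 - 74290*(-217207)) = sqrt(382298 + 16136308030) = sqrt(16136690328) = 6*sqrt(448241398)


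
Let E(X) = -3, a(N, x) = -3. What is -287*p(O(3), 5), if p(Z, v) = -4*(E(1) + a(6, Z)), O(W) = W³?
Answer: -6888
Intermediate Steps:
p(Z, v) = 24 (p(Z, v) = -4*(-3 - 3) = -4*(-6) = 24)
-287*p(O(3), 5) = -287*24 = -6888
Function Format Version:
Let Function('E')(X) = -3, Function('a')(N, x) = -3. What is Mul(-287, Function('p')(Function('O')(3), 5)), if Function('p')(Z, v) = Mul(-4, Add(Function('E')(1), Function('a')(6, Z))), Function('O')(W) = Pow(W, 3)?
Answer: -6888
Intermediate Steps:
Function('p')(Z, v) = 24 (Function('p')(Z, v) = Mul(-4, Add(-3, -3)) = Mul(-4, -6) = 24)
Mul(-287, Function('p')(Function('O')(3), 5)) = Mul(-287, 24) = -6888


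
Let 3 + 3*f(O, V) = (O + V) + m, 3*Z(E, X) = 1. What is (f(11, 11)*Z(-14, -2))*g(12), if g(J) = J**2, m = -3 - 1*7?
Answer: 144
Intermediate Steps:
Z(E, X) = 1/3 (Z(E, X) = (1/3)*1 = 1/3)
m = -10 (m = -3 - 7 = -10)
f(O, V) = -13/3 + O/3 + V/3 (f(O, V) = -1 + ((O + V) - 10)/3 = -1 + (-10 + O + V)/3 = -1 + (-10/3 + O/3 + V/3) = -13/3 + O/3 + V/3)
(f(11, 11)*Z(-14, -2))*g(12) = ((-13/3 + (1/3)*11 + (1/3)*11)*(1/3))*12**2 = ((-13/3 + 11/3 + 11/3)*(1/3))*144 = (3*(1/3))*144 = 1*144 = 144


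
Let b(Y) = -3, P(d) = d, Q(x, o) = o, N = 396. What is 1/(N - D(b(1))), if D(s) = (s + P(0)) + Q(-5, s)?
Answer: 1/402 ≈ 0.0024876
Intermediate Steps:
D(s) = 2*s (D(s) = (s + 0) + s = s + s = 2*s)
1/(N - D(b(1))) = 1/(396 - 2*(-3)) = 1/(396 - 1*(-6)) = 1/(396 + 6) = 1/402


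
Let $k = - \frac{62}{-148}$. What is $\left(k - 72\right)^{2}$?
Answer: $\frac{28058209}{5476} \approx 5123.9$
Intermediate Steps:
$k = \frac{31}{74}$ ($k = \left(-62\right) \left(- \frac{1}{148}\right) = \frac{31}{74} \approx 0.41892$)
$\left(k - 72\right)^{2} = \left(\frac{31}{74} - 72\right)^{2} = \left(- \frac{5297}{74}\right)^{2} = \frac{28058209}{5476}$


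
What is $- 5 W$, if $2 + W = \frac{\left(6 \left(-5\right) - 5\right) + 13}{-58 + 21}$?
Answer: $\frac{260}{37} \approx 7.027$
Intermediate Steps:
$W = - \frac{52}{37}$ ($W = -2 + \frac{\left(6 \left(-5\right) - 5\right) + 13}{-58 + 21} = -2 + \frac{\left(-30 - 5\right) + 13}{-37} = -2 + \left(-35 + 13\right) \left(- \frac{1}{37}\right) = -2 - - \frac{22}{37} = -2 + \frac{22}{37} = - \frac{52}{37} \approx -1.4054$)
$- 5 W = \left(-5\right) \left(- \frac{52}{37}\right) = \frac{260}{37}$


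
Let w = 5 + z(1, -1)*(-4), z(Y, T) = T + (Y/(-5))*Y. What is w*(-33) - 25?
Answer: -1742/5 ≈ -348.40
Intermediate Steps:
z(Y, T) = T - Y²/5 (z(Y, T) = T + (Y*(-⅕))*Y = T + (-Y/5)*Y = T - Y²/5)
w = 49/5 (w = 5 + (-1 - ⅕*1²)*(-4) = 5 + (-1 - ⅕*1)*(-4) = 5 + (-1 - ⅕)*(-4) = 5 - 6/5*(-4) = 5 + 24/5 = 49/5 ≈ 9.8000)
w*(-33) - 25 = (49/5)*(-33) - 25 = -1617/5 - 25 = -1742/5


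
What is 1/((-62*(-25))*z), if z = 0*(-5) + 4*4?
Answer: 1/24800 ≈ 4.0323e-5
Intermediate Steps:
z = 16 (z = 0 + 16 = 16)
1/((-62*(-25))*z) = 1/(-62*(-25)*16) = 1/(1550*16) = 1/24800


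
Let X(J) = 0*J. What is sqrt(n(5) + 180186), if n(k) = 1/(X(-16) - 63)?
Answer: sqrt(79462019)/21 ≈ 424.48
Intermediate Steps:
X(J) = 0
n(k) = -1/63 (n(k) = 1/(0 - 63) = 1/(-63) = -1/63)
sqrt(n(5) + 180186) = sqrt(-1/63 + 180186) = sqrt(11351717/63) = sqrt(79462019)/21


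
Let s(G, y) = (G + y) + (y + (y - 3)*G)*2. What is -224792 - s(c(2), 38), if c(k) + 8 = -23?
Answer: -222705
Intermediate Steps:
c(k) = -31 (c(k) = -8 - 23 = -31)
s(G, y) = G + 3*y + 2*G*(-3 + y) (s(G, y) = (G + y) + (y + (-3 + y)*G)*2 = (G + y) + (y + G*(-3 + y))*2 = (G + y) + (2*y + 2*G*(-3 + y)) = G + 3*y + 2*G*(-3 + y))
-224792 - s(c(2), 38) = -224792 - (-5*(-31) + 3*38 + 2*(-31)*38) = -224792 - (155 + 114 - 2356) = -224792 - 1*(-2087) = -224792 + 2087 = -222705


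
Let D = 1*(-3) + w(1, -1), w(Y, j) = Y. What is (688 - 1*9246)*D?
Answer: 17116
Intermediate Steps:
D = -2 (D = 1*(-3) + 1 = -3 + 1 = -2)
(688 - 1*9246)*D = (688 - 1*9246)*(-2) = (688 - 9246)*(-2) = -8558*(-2) = 17116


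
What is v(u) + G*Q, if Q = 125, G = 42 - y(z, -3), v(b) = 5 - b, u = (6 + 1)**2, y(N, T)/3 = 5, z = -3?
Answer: 3331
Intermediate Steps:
y(N, T) = 15 (y(N, T) = 3*5 = 15)
u = 49 (u = 7**2 = 49)
G = 27 (G = 42 - 1*15 = 42 - 15 = 27)
v(u) + G*Q = (5 - 1*49) + 27*125 = (5 - 49) + 3375 = -44 + 3375 = 3331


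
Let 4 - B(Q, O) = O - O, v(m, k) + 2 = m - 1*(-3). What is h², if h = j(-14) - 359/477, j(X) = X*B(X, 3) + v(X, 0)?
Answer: 1107025984/227529 ≈ 4865.4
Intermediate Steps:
v(m, k) = 1 + m (v(m, k) = -2 + (m - 1*(-3)) = -2 + (m + 3) = -2 + (3 + m) = 1 + m)
B(Q, O) = 4 (B(Q, O) = 4 - (O - O) = 4 - 1*0 = 4 + 0 = 4)
j(X) = 1 + 5*X (j(X) = X*4 + (1 + X) = 4*X + (1 + X) = 1 + 5*X)
h = -33272/477 (h = (1 + 5*(-14)) - 359/477 = (1 - 70) - 359*1/477 = -69 - 359/477 = -33272/477 ≈ -69.753)
h² = (-33272/477)² = 1107025984/227529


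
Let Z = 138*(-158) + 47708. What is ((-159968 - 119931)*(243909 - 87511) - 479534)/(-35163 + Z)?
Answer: 43776123336/9259 ≈ 4.7280e+6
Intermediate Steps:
Z = 25904 (Z = -21804 + 47708 = 25904)
((-159968 - 119931)*(243909 - 87511) - 479534)/(-35163 + Z) = ((-159968 - 119931)*(243909 - 87511) - 479534)/(-35163 + 25904) = (-279899*156398 - 479534)/(-9259) = (-43775643802 - 479534)*(-1/9259) = -43776123336*(-1/9259) = 43776123336/9259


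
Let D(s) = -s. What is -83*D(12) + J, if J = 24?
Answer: 1020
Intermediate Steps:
-83*D(12) + J = -(-83)*12 + 24 = -83*(-12) + 24 = 996 + 24 = 1020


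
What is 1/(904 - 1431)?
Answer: -1/527 ≈ -0.0018975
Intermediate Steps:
1/(904 - 1431) = 1/(-527) = -1/527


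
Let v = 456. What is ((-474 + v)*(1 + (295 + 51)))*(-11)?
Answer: 68706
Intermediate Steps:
((-474 + v)*(1 + (295 + 51)))*(-11) = ((-474 + 456)*(1 + (295 + 51)))*(-11) = -18*(1 + 346)*(-11) = -18*347*(-11) = -6246*(-11) = 68706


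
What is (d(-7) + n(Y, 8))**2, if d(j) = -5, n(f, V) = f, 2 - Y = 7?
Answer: 100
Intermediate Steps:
Y = -5 (Y = 2 - 1*7 = 2 - 7 = -5)
(d(-7) + n(Y, 8))**2 = (-5 - 5)**2 = (-10)**2 = 100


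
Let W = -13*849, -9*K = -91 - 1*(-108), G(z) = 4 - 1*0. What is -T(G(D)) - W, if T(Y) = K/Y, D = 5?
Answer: 397349/36 ≈ 11037.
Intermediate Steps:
G(z) = 4 (G(z) = 4 + 0 = 4)
K = -17/9 (K = -(-91 - 1*(-108))/9 = -(-91 + 108)/9 = -⅑*17 = -17/9 ≈ -1.8889)
T(Y) = -17/(9*Y)
W = -11037
-T(G(D)) - W = -(-17)/(9*4) - 1*(-11037) = -(-17)/(9*4) + 11037 = -1*(-17/36) + 11037 = 17/36 + 11037 = 397349/36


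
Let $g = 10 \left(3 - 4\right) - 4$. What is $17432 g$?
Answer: $-244048$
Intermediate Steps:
$g = -14$ ($g = 10 \left(-1\right) - 4 = -10 - 4 = -14$)
$17432 g = 17432 \left(-14\right) = -244048$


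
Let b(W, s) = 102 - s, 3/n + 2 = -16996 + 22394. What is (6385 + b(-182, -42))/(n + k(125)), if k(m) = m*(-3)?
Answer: -35230484/2023497 ≈ -17.411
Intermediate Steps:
n = 3/5396 (n = 3/(-2 + (-16996 + 22394)) = 3/(-2 + 5398) = 3/5396 ≈ 0.00055597)
k(m) = -3*m
(6385 + b(-182, -42))/(n + k(125)) = (6385 + (102 - 1*(-42)))/(3/5396 - 3*125) = (6385 + (102 + 42))/(3/5396 - 375) = (6385 + 144)/(-2023497/5396) = 6529*(-5396/2023497) = -35230484/2023497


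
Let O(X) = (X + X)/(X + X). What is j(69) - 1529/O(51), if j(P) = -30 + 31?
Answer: -1528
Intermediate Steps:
j(P) = 1
O(X) = 1 (O(X) = (2*X)/((2*X)) = (2*X)*(1/(2*X)) = 1)
j(69) - 1529/O(51) = 1 - 1529/1 = 1 - 1529 = -1528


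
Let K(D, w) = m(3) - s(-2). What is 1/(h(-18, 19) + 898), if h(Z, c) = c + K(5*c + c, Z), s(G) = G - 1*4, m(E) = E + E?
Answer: 1/929 ≈ 0.0010764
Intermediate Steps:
m(E) = 2*E
s(G) = -4 + G (s(G) = G - 4 = -4 + G)
K(D, w) = 12 (K(D, w) = 2*3 - (-4 - 2) = 6 - 1*(-6) = 6 + 6 = 12)
h(Z, c) = 12 + c (h(Z, c) = c + 12 = 12 + c)
1/(h(-18, 19) + 898) = 1/((12 + 19) + 898) = 1/(31 + 898) = 1/929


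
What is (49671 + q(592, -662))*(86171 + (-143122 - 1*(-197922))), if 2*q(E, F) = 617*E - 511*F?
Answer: 56591962124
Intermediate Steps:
q(E, F) = -511*F/2 + 617*E/2 (q(E, F) = (617*E - 511*F)/2 = (-511*F + 617*E)/2 = -511*F/2 + 617*E/2)
(49671 + q(592, -662))*(86171 + (-143122 - 1*(-197922))) = (49671 + (-511/2*(-662) + (617/2)*592))*(86171 + (-143122 - 1*(-197922))) = (49671 + (169141 + 182632))*(86171 + (-143122 + 197922)) = (49671 + 351773)*(86171 + 54800) = 401444*140971 = 56591962124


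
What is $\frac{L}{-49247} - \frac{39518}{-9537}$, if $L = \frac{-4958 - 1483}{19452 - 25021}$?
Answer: $\frac{985273512587}{237780422781} \approx 4.1436$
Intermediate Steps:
$L = \frac{6441}{5569}$ ($L = - \frac{6441}{-5569} = \left(-6441\right) \left(- \frac{1}{5569}\right) = \frac{6441}{5569} \approx 1.1566$)
$\frac{L}{-49247} - \frac{39518}{-9537} = \frac{6441}{5569 \left(-49247\right)} - \frac{39518}{-9537} = \frac{6441}{5569} \left(- \frac{1}{49247}\right) - - \frac{39518}{9537} = - \frac{6441}{274256543} + \frac{39518}{9537} = \frac{985273512587}{237780422781}$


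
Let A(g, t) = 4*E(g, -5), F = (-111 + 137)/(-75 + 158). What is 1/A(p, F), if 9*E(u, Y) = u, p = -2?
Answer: -9/8 ≈ -1.1250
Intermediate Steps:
E(u, Y) = u/9
F = 26/83 ≈ 0.31325
A(g, t) = 4*g/9 (A(g, t) = 4*(g/9) = 4*g/9)
1/A(p, F) = 1/((4/9)*(-2)) = 1/(-8/9) = -9/8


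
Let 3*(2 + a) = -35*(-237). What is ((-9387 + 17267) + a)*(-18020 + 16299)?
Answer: -18316603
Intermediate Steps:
a = 2763 (a = -2 + (-35*(-237))/3 = -2 + (1/3)*8295 = -2 + 2765 = 2763)
((-9387 + 17267) + a)*(-18020 + 16299) = ((-9387 + 17267) + 2763)*(-18020 + 16299) = (7880 + 2763)*(-1721) = 10643*(-1721) = -18316603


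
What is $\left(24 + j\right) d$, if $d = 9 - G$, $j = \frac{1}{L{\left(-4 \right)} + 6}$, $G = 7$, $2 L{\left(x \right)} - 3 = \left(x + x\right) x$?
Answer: $\frac{2260}{47} \approx 48.085$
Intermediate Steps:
$L{\left(x \right)} = \frac{3}{2} + x^{2}$ ($L{\left(x \right)} = \frac{3}{2} + \frac{\left(x + x\right) x}{2} = \frac{3}{2} + \frac{2 x x}{2} = \frac{3}{2} + \frac{2 x^{2}}{2} = \frac{3}{2} + x^{2}$)
$j = \frac{2}{47}$ ($j = \frac{1}{\left(\frac{3}{2} + \left(-4\right)^{2}\right) + 6} = \frac{1}{\left(\frac{3}{2} + 16\right) + 6} = \frac{1}{\frac{35}{2} + 6} = \frac{1}{\frac{47}{2}} = \frac{2}{47} \approx 0.042553$)
$d = 2$ ($d = 9 - 7 = 2$)
$\left(24 + j\right) d = \left(24 + \frac{2}{47}\right) 2 = \frac{1130}{47} \cdot 2 = \frac{2260}{47}$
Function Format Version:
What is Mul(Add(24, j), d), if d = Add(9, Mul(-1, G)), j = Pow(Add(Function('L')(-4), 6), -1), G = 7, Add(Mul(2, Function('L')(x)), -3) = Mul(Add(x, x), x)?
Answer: Rational(2260, 47) ≈ 48.085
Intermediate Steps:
Function('L')(x) = Add(Rational(3, 2), Pow(x, 2)) (Function('L')(x) = Add(Rational(3, 2), Mul(Rational(1, 2), Mul(Add(x, x), x))) = Add(Rational(3, 2), Mul(Rational(1, 2), Mul(Mul(2, x), x))) = Add(Rational(3, 2), Mul(Rational(1, 2), Mul(2, Pow(x, 2)))) = Add(Rational(3, 2), Pow(x, 2)))
j = Rational(2, 47) (j = Pow(Add(Add(Rational(3, 2), Pow(-4, 2)), 6), -1) = Pow(Add(Add(Rational(3, 2), 16), 6), -1) = Pow(Add(Rational(35, 2), 6), -1) = Pow(Rational(47, 2), -1) = Rational(2, 47) ≈ 0.042553)
d = 2 (d = Add(9, Mul(-1, 7)) = Add(9, -7) = 2)
Mul(Add(24, j), d) = Mul(Add(24, Rational(2, 47)), 2) = Mul(Rational(1130, 47), 2) = Rational(2260, 47)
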